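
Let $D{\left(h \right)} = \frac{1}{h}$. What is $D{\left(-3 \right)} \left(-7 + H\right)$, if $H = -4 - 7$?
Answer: $6$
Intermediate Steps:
$H = -11$ ($H = -4 - 7 = -11$)
$D{\left(-3 \right)} \left(-7 + H\right) = \frac{-7 - 11}{-3} = \left(- \frac{1}{3}\right) \left(-18\right) = 6$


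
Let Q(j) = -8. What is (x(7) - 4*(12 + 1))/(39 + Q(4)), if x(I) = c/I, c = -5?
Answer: -369/217 ≈ -1.7005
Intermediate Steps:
x(I) = -5/I
(x(7) - 4*(12 + 1))/(39 + Q(4)) = (-5/7 - 4*(12 + 1))/(39 - 8) = (-5*⅐ - 4*13)/31 = (-5/7 - 52)*(1/31) = -369/7*1/31 = -369/217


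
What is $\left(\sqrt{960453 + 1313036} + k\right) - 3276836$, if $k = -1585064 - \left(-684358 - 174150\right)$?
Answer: $-4003392 + \sqrt{2273489} \approx -4.0019 \cdot 10^{6}$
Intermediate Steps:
$k = -726556$ ($k = -1585064 - \left(-684358 - 174150\right) = -1585064 - -858508 = -1585064 + 858508 = -726556$)
$\left(\sqrt{960453 + 1313036} + k\right) - 3276836 = \left(\sqrt{960453 + 1313036} - 726556\right) - 3276836 = \left(\sqrt{2273489} - 726556\right) - 3276836 = \left(-726556 + \sqrt{2273489}\right) - 3276836 = -4003392 + \sqrt{2273489}$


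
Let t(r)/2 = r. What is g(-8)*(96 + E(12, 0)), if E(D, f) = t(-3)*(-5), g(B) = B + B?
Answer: -2016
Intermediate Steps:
t(r) = 2*r
g(B) = 2*B
E(D, f) = 30 (E(D, f) = (2*(-3))*(-5) = -6*(-5) = 30)
g(-8)*(96 + E(12, 0)) = (2*(-8))*(96 + 30) = -16*126 = -2016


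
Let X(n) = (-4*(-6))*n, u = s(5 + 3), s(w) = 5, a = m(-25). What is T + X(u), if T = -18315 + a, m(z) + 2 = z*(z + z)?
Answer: -16947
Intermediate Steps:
m(z) = -2 + 2*z² (m(z) = -2 + z*(z + z) = -2 + z*(2*z) = -2 + 2*z²)
a = 1248 (a = -2 + 2*(-25)² = -2 + 2*625 = -2 + 1250 = 1248)
u = 5
X(n) = 24*n
T = -17067 (T = -18315 + 1248 = -17067)
T + X(u) = -17067 + 24*5 = -17067 + 120 = -16947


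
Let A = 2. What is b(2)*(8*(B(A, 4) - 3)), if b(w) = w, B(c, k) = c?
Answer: -16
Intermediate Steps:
b(2)*(8*(B(A, 4) - 3)) = 2*(8*(2 - 3)) = 2*(8*(-1)) = 2*(-8) = -16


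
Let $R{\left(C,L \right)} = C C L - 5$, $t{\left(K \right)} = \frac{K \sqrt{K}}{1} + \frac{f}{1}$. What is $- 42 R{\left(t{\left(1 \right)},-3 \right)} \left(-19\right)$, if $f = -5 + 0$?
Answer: $-42294$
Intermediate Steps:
$f = -5$
$t{\left(K \right)} = -5 + K^{\frac{3}{2}}$ ($t{\left(K \right)} = \frac{K \sqrt{K}}{1} - \frac{5}{1} = K^{\frac{3}{2}} \cdot 1 - 5 = K^{\frac{3}{2}} - 5 = -5 + K^{\frac{3}{2}}$)
$R{\left(C,L \right)} = -5 + L C^{2}$ ($R{\left(C,L \right)} = C^{2} L - 5 = L C^{2} - 5 = -5 + L C^{2}$)
$- 42 R{\left(t{\left(1 \right)},-3 \right)} \left(-19\right) = - 42 \left(-5 - 3 \left(-5 + 1^{\frac{3}{2}}\right)^{2}\right) \left(-19\right) = - 42 \left(-5 - 3 \left(-5 + 1\right)^{2}\right) \left(-19\right) = - 42 \left(-5 - 3 \left(-4\right)^{2}\right) \left(-19\right) = - 42 \left(-5 - 48\right) \left(-19\right) = \left(-42\right) \left(-53\right) \left(-19\right) = 2226 \left(-19\right) = -42294$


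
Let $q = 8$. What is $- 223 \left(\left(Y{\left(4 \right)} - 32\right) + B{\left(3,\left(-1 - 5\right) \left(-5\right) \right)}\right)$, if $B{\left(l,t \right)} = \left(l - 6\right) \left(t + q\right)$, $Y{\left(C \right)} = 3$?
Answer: $31889$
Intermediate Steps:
$B{\left(l,t \right)} = \left(-6 + l\right) \left(8 + t\right)$ ($B{\left(l,t \right)} = \left(l - 6\right) \left(t + 8\right) = \left(-6 + l\right) \left(8 + t\right)$)
$- 223 \left(\left(Y{\left(4 \right)} - 32\right) + B{\left(3,\left(-1 - 5\right) \left(-5\right) \right)}\right) = - 223 \left(\left(3 - 32\right) + \left(-48 - 6 \left(-1 - 5\right) \left(-5\right) + 8 \cdot 3 + 3 \left(-1 - 5\right) \left(-5\right)\right)\right) = - 223 \left(-29 + \left(-48 - 6 \left(\left(-6\right) \left(-5\right)\right) + 24 + 3 \left(\left(-6\right) \left(-5\right)\right)\right)\right) = - 223 \left(-29 + \left(-48 - 180 + 24 + 3 \cdot 30\right)\right) = - 223 \left(-29 + \left(-48 - 180 + 24 + 90\right)\right) = - 223 \left(-29 - 114\right) = \left(-223\right) \left(-143\right) = 31889$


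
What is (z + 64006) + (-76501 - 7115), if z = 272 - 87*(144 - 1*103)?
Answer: -22905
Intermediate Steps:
z = -3295 (z = 272 - 87*(144 - 103) = 272 - 87*41 = 272 - 3567 = -3295)
(z + 64006) + (-76501 - 7115) = (-3295 + 64006) + (-76501 - 7115) = 60711 - 83616 = -22905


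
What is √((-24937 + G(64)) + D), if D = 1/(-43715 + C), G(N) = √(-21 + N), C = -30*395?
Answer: √(-76992220119390 + 3087469225*√43)/55565 ≈ 157.89*I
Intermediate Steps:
C = -11850
D = -1/55565 (D = 1/(-43715 - 11850) = 1/(-55565) = -1/55565 ≈ -1.7997e-5)
√((-24937 + G(64)) + D) = √((-24937 + √(-21 + 64)) - 1/55565) = √((-24937 + √43) - 1/55565) = √(-1385624406/55565 + √43)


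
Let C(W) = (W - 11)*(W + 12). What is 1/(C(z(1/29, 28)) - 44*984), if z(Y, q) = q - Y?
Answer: -841/35841708 ≈ -2.3464e-5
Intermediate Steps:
C(W) = (-11 + W)*(12 + W)
1/(C(z(1/29, 28)) - 44*984) = 1/((-132 + (28 - 1/29) + (28 - 1/29)²) - 44*984) = 1/((-132 + (28 - 1*1/29) + (28 - 1*1/29)²) - 43296) = 1/((-132 + (28 - 1/29) + (28 - 1/29)²) - 43296) = 1/((-132 + 811/29 + (811/29)²) - 43296) = 1/((-132 + 811/29 + 657721/841) - 43296) = 1/(570228/841 - 43296) = 1/(-35841708/841) = -841/35841708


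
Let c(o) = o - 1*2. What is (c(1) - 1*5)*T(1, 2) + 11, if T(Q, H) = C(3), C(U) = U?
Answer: -7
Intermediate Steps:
c(o) = -2 + o (c(o) = o - 2 = -2 + o)
T(Q, H) = 3
(c(1) - 1*5)*T(1, 2) + 11 = ((-2 + 1) - 1*5)*3 + 11 = (-1 - 5)*3 + 11 = -6*3 + 11 = -18 + 11 = -7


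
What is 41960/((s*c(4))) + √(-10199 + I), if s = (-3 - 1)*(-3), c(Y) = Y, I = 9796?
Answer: 5245/6 + I*√403 ≈ 874.17 + 20.075*I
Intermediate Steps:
s = 12 (s = -4*(-3) = 12)
41960/((s*c(4))) + √(-10199 + I) = 41960/((12*4)) + √(-10199 + 9796) = 41960/48 + √(-403) = 41960*(1/48) + I*√403 = 5245/6 + I*√403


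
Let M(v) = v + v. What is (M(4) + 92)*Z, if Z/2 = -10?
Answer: -2000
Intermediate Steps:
Z = -20 (Z = 2*(-10) = -20)
M(v) = 2*v
(M(4) + 92)*Z = (2*4 + 92)*(-20) = (8 + 92)*(-20) = 100*(-20) = -2000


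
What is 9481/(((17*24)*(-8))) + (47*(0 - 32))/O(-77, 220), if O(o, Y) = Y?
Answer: -1748719/179520 ≈ -9.7411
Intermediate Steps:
9481/(((17*24)*(-8))) + (47*(0 - 32))/O(-77, 220) = 9481/(((17*24)*(-8))) + (47*(0 - 32))/220 = 9481/((408*(-8))) + (47*(-32))*(1/220) = 9481/(-3264) - 1504*1/220 = 9481*(-1/3264) - 376/55 = -9481/3264 - 376/55 = -1748719/179520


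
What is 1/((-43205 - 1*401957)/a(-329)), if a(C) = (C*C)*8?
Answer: -432964/222581 ≈ -1.9452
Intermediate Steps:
a(C) = 8*C² (a(C) = C²*8 = 8*C²)
1/((-43205 - 1*401957)/a(-329)) = 1/((-43205 - 1*401957)/((8*(-329)²))) = 1/((-43205 - 401957)/((8*108241))) = 1/(-445162/865928) = 1/(-445162*1/865928) = 1/(-222581/432964) = -432964/222581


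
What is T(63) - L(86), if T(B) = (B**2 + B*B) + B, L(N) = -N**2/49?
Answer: 399445/49 ≈ 8151.9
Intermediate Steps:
L(N) = -N**2/49
T(B) = B + 2*B**2 (T(B) = (B**2 + B**2) + B = 2*B**2 + B = B + 2*B**2)
T(63) - L(86) = 63*(1 + 2*63) - (-1)*86**2/49 = 63*(1 + 126) - (-1)*7396/49 = 63*127 - 1*(-7396/49) = 8001 + 7396/49 = 399445/49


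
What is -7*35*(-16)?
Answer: 3920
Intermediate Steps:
-7*35*(-16) = -245*(-16) = 3920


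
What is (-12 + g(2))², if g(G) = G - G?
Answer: 144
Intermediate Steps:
g(G) = 0
(-12 + g(2))² = (-12 + 0)² = (-12)² = 144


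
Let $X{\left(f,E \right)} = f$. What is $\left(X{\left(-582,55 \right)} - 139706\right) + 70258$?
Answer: $-70030$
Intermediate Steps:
$\left(X{\left(-582,55 \right)} - 139706\right) + 70258 = \left(-582 - 139706\right) + 70258 = -140288 + 70258 = -70030$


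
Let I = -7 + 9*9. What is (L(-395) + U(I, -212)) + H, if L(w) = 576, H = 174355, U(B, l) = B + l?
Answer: 174793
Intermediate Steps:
I = 74 (I = -7 + 81 = 74)
(L(-395) + U(I, -212)) + H = (576 + (74 - 212)) + 174355 = (576 - 138) + 174355 = 438 + 174355 = 174793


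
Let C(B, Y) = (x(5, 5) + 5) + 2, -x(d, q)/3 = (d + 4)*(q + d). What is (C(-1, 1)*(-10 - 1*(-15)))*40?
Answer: -52600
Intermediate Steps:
x(d, q) = -3*(4 + d)*(d + q) (x(d, q) = -3*(d + 4)*(q + d) = -3*(4 + d)*(d + q))
C(B, Y) = -263 (C(B, Y) = ((-12*5 - 12*5 - 3*5² - 3*5*5) + 5) + 2 = ((-60 - 60 - 3*25 - 75) + 5) + 2 = ((-60 - 60 - 75 - 75) + 5) + 2 = (-270 + 5) + 2 = -265 + 2 = -263)
(C(-1, 1)*(-10 - 1*(-15)))*40 = -263*(-10 - 1*(-15))*40 = -263*(-10 + 15)*40 = -263*5*40 = -1315*40 = -52600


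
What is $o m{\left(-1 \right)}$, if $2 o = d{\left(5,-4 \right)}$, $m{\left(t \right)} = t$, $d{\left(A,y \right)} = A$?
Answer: $- \frac{5}{2} \approx -2.5$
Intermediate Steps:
$o = \frac{5}{2}$ ($o = \frac{1}{2} \cdot 5 = \frac{5}{2} \approx 2.5$)
$o m{\left(-1 \right)} = \frac{5}{2} \left(-1\right) = - \frac{5}{2}$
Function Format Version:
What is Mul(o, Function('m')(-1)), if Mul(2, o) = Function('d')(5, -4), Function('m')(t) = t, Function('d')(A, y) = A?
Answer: Rational(-5, 2) ≈ -2.5000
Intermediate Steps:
o = Rational(5, 2) (o = Mul(Rational(1, 2), 5) = Rational(5, 2) ≈ 2.5000)
Mul(o, Function('m')(-1)) = Mul(Rational(5, 2), -1) = Rational(-5, 2)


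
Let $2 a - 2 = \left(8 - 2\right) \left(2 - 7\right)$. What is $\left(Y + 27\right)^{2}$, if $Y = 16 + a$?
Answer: $841$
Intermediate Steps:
$a = -14$ ($a = 1 + \frac{\left(8 - 2\right) \left(2 - 7\right)}{2} = 1 + \frac{6 \left(-5\right)}{2} = 1 + \frac{1}{2} \left(-30\right) = 1 - 15 = -14$)
$Y = 2$ ($Y = 16 - 14 = 2$)
$\left(Y + 27\right)^{2} = \left(2 + 27\right)^{2} = 29^{2} = 841$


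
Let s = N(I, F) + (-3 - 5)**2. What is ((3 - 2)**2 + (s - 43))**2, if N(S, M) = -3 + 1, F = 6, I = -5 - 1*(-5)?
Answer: 400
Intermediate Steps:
I = 0 (I = -5 + 5 = 0)
N(S, M) = -2
s = 62 (s = -2 + (-3 - 5)**2 = -2 + (-8)**2 = -2 + 64 = 62)
((3 - 2)**2 + (s - 43))**2 = ((3 - 2)**2 + (62 - 43))**2 = (1**2 + 19)**2 = (1 + 19)**2 = 20**2 = 400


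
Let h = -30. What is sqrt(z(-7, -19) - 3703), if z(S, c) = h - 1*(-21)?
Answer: 8*I*sqrt(58) ≈ 60.926*I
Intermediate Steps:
z(S, c) = -9 (z(S, c) = -30 - 1*(-21) = -30 + 21 = -9)
sqrt(z(-7, -19) - 3703) = sqrt(-9 - 3703) = sqrt(-3712) = 8*I*sqrt(58)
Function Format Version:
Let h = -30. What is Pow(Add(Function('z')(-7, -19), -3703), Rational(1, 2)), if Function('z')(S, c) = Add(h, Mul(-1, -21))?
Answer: Mul(8, I, Pow(58, Rational(1, 2))) ≈ Mul(60.926, I)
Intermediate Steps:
Function('z')(S, c) = -9 (Function('z')(S, c) = Add(-30, Mul(-1, -21)) = Add(-30, 21) = -9)
Pow(Add(Function('z')(-7, -19), -3703), Rational(1, 2)) = Pow(Add(-9, -3703), Rational(1, 2)) = Pow(-3712, Rational(1, 2)) = Mul(8, I, Pow(58, Rational(1, 2)))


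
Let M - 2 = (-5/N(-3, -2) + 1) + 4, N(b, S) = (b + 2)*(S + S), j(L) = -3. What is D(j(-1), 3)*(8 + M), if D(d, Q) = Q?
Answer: 165/4 ≈ 41.250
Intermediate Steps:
N(b, S) = 2*S*(2 + b) (N(b, S) = (2 + b)*(2*S) = 2*S*(2 + b))
M = 23/4 (M = 2 + ((-5*(-1/(4*(2 - 3))) + 1) + 4) = 2 + ((-5/(2*(-2)*(-1)) + 1) + 4) = 2 + ((-5/4 + 1) + 4) = 2 + (-1/4 + 4) = 2 + 15/4 = 23/4 ≈ 5.7500)
D(j(-1), 3)*(8 + M) = 3*(8 + 23/4) = 3*(55/4) = 165/4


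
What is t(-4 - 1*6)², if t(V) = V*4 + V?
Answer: 2500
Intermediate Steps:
t(V) = 5*V (t(V) = 4*V + V = 5*V)
t(-4 - 1*6)² = (5*(-4 - 1*6))² = (5*(-4 - 6))² = (5*(-10))² = (-50)² = 2500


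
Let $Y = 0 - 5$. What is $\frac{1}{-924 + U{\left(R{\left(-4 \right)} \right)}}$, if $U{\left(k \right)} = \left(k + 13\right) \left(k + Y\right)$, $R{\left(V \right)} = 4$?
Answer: $- \frac{1}{941} \approx -0.0010627$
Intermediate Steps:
$Y = -5$ ($Y = 0 - 5 = -5$)
$U{\left(k \right)} = \left(-5 + k\right) \left(13 + k\right)$ ($U{\left(k \right)} = \left(k + 13\right) \left(k - 5\right) = \left(13 + k\right) \left(-5 + k\right) = \left(-5 + k\right) \left(13 + k\right)$)
$\frac{1}{-924 + U{\left(R{\left(-4 \right)} \right)}} = \frac{1}{-924 + \left(-65 + 4^{2} + 8 \cdot 4\right)} = \frac{1}{-924 + \left(-65 + 16 + 32\right)} = \frac{1}{-924 - 17} = \frac{1}{-941} = - \frac{1}{941}$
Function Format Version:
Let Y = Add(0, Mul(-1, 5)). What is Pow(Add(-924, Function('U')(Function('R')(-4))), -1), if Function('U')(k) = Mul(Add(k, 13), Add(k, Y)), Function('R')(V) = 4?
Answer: Rational(-1, 941) ≈ -0.0010627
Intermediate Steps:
Y = -5 (Y = Add(0, -5) = -5)
Function('U')(k) = Mul(Add(-5, k), Add(13, k)) (Function('U')(k) = Mul(Add(k, 13), Add(k, -5)) = Mul(Add(13, k), Add(-5, k)) = Mul(Add(-5, k), Add(13, k)))
Pow(Add(-924, Function('U')(Function('R')(-4))), -1) = Pow(Add(-924, Add(-65, Pow(4, 2), Mul(8, 4))), -1) = Pow(Add(-924, Add(-65, 16, 32)), -1) = Pow(Add(-924, -17), -1) = Pow(-941, -1) = Rational(-1, 941)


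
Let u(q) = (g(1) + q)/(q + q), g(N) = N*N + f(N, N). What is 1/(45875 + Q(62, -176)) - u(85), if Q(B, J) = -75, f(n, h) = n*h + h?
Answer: -403023/778600 ≈ -0.51762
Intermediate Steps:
f(n, h) = h + h*n (f(n, h) = h*n + h = h + h*n)
g(N) = N² + N*(1 + N) (g(N) = N*N + N*(1 + N) = N² + N*(1 + N))
u(q) = (3 + q)/(2*q) (u(q) = (1*(1 + 2*1) + q)/(q + q) = (1*(1 + 2) + q)/((2*q)) = (1*3 + q)*(1/(2*q)) = (3 + q)*(1/(2*q)) = (3 + q)/(2*q))
1/(45875 + Q(62, -176)) - u(85) = 1/(45875 - 75) - (3 + 85)/(2*85) = 1/45800 - 88/(2*85) = 1/45800 - 1*44/85 = 1/45800 - 44/85 = -403023/778600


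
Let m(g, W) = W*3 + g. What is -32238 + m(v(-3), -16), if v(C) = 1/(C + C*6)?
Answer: -678007/21 ≈ -32286.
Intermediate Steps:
v(C) = 1/(7*C) (v(C) = 1/(C + 6*C) = 1/(7*C))
m(g, W) = g + 3*W (m(g, W) = 3*W + g = g + 3*W)
-32238 + m(v(-3), -16) = -32238 + ((⅐)/(-3) + 3*(-16)) = -32238 + ((⅐)*(-⅓) - 48) = -32238 + (-1/21 - 48) = -32238 - 1009/21 = -678007/21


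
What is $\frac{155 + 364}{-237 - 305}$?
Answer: $- \frac{519}{542} \approx -0.95756$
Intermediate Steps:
$\frac{155 + 364}{-237 - 305} = \frac{519}{-542} = 519 \left(- \frac{1}{542}\right) = - \frac{519}{542}$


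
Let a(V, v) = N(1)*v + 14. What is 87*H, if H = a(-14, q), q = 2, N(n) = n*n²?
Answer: 1392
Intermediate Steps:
N(n) = n³
a(V, v) = 14 + v (a(V, v) = 1³*v + 14 = 1*v + 14 = v + 14 = 14 + v)
H = 16 (H = 14 + 2 = 16)
87*H = 87*16 = 1392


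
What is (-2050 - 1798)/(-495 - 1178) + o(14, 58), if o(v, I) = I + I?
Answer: 197916/1673 ≈ 118.30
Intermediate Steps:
o(v, I) = 2*I
(-2050 - 1798)/(-495 - 1178) + o(14, 58) = (-2050 - 1798)/(-495 - 1178) + 2*58 = -3848/(-1673) + 116 = -3848*(-1/1673) + 116 = 3848/1673 + 116 = 197916/1673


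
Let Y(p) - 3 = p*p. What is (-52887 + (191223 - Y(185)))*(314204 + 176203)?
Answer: 51055291956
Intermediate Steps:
Y(p) = 3 + p² (Y(p) = 3 + p*p = 3 + p²)
(-52887 + (191223 - Y(185)))*(314204 + 176203) = (-52887 + (191223 - (3 + 185²)))*(314204 + 176203) = (-52887 + (191223 - (3 + 34225)))*490407 = (-52887 + (191223 - 1*34228))*490407 = (-52887 + (191223 - 34228))*490407 = (-52887 + 156995)*490407 = 104108*490407 = 51055291956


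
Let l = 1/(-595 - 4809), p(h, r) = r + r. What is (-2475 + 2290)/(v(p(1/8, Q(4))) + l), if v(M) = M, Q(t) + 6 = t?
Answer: 999740/21617 ≈ 46.248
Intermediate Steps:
Q(t) = -6 + t
p(h, r) = 2*r
l = -1/5404 (l = 1/(-5404) = -1/5404 ≈ -0.00018505)
(-2475 + 2290)/(v(p(1/8, Q(4))) + l) = (-2475 + 2290)/(2*(-6 + 4) - 1/5404) = -185/(2*(-2) - 1/5404) = -185/(-4 - 1/5404) = -185/(-21617/5404) = -185*(-5404/21617) = 999740/21617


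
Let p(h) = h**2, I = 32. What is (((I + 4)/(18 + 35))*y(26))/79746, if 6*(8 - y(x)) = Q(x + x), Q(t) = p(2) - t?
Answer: 96/704423 ≈ 0.00013628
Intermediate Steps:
Q(t) = 4 - t (Q(t) = 2**2 - t = 4 - t)
y(x) = 22/3 + x/3 (y(x) = 8 - (4 - (x + x))/6 = 8 - (4 - 2*x)/6 = 8 + (-2/3 + x/3) = 22/3 + x/3)
(((I + 4)/(18 + 35))*y(26))/79746 = (((32 + 4)/(18 + 35))*(22/3 + (1/3)*26))/79746 = ((36/53)*(22/3 + 26/3))*(1/79746) = ((36*(1/53))*16)*(1/79746) = ((36/53)*16)*(1/79746) = (576/53)*(1/79746) = 96/704423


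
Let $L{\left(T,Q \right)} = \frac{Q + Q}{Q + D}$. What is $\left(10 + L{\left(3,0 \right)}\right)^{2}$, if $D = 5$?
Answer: $100$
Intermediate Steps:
$L{\left(T,Q \right)} = \frac{2 Q}{5 + Q}$ ($L{\left(T,Q \right)} = \frac{Q + Q}{Q + 5} = \frac{2 Q}{5 + Q}$)
$\left(10 + L{\left(3,0 \right)}\right)^{2} = \left(10 + 2 \cdot 0 \frac{1}{5 + 0}\right)^{2} = \left(10 + 2 \cdot 0 \cdot \frac{1}{5}\right)^{2} = \left(10 + 0\right)^{2} = 10^{2} = 100$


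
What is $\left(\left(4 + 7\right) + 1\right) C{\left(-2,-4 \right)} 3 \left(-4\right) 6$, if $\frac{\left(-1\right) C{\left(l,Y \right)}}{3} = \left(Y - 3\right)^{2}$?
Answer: $127008$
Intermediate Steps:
$C{\left(l,Y \right)} = - 3 \left(-3 + Y\right)^{2}$ ($C{\left(l,Y \right)} = - 3 \left(Y - 3\right)^{2} = - 3 \left(-3 + Y\right)^{2}$)
$\left(\left(4 + 7\right) + 1\right) C{\left(-2,-4 \right)} 3 \left(-4\right) 6 = \left(\left(4 + 7\right) + 1\right) \left(- 3 \left(-3 - 4\right)^{2}\right) 3 \left(-4\right) 6 = \left(11 + 1\right) \left(- 3 \left(-7\right)^{2}\right) \left(\left(-12\right) 6\right) = 12 \left(\left(-3\right) 49\right) \left(-72\right) = 12 \left(-147\right) \left(-72\right) = \left(-1764\right) \left(-72\right) = 127008$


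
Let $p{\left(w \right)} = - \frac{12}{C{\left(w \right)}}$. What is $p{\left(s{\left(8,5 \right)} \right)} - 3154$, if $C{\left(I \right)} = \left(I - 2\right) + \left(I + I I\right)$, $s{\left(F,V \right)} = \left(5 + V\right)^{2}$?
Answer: $- \frac{16082252}{5099} \approx -3154.0$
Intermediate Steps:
$C{\left(I \right)} = -2 + I^{2} + 2 I$ ($C{\left(I \right)} = \left(-2 + I\right) + \left(I + I^{2}\right) = -2 + I^{2} + 2 I$)
$p{\left(w \right)} = - \frac{12}{-2 + w^{2} + 2 w}$
$p{\left(s{\left(8,5 \right)} \right)} - 3154 = - \frac{12}{-2 + \left(\left(5 + 5\right)^{2}\right)^{2} + 2 \left(5 + 5\right)^{2}} - 3154 = - \frac{12}{-2 + \left(10^{2}\right)^{2} + 2 \cdot 10^{2}} - 3154 = - \frac{12}{-2 + 100^{2} + 2 \cdot 100} - 3154 = - \frac{12}{-2 + 10000 + 200} - 3154 = - \frac{12}{10198} - 3154 = \left(-12\right) \frac{1}{10198} - 3154 = - \frac{6}{5099} - 3154 = - \frac{16082252}{5099}$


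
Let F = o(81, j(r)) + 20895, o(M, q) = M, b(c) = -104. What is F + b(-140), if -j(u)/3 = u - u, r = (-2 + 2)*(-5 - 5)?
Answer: 20872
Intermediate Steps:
r = 0 (r = 0*(-10) = 0)
j(u) = 0 (j(u) = -3*(u - u) = -3*0 = 0)
F = 20976 (F = 81 + 20895 = 20976)
F + b(-140) = 20976 - 104 = 20872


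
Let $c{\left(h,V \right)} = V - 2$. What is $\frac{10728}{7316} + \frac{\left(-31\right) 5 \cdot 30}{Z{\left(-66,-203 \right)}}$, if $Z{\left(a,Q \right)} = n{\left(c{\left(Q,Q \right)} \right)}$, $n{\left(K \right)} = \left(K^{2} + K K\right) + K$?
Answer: $\frac{43273488}{30670501} \approx 1.4109$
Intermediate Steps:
$c{\left(h,V \right)} = -2 + V$ ($c{\left(h,V \right)} = V - 2 = -2 + V$)
$n{\left(K \right)} = K + 2 K^{2}$ ($n{\left(K \right)} = \left(K^{2} + K^{2}\right) + K = 2 K^{2} + K = K + 2 K^{2}$)
$Z{\left(a,Q \right)} = \left(-3 + 2 Q\right) \left(-2 + Q\right)$ ($Z{\left(a,Q \right)} = \left(-2 + Q\right) \left(1 + 2 \left(-2 + Q\right)\right) = \left(-2 + Q\right) \left(1 + \left(-4 + 2 Q\right)\right) = \left(-2 + Q\right) \left(-3 + 2 Q\right) = \left(-3 + 2 Q\right) \left(-2 + Q\right)$)
$\frac{10728}{7316} + \frac{\left(-31\right) 5 \cdot 30}{Z{\left(-66,-203 \right)}} = \frac{10728}{7316} + \frac{\left(-31\right) 5 \cdot 30}{\left(-3 + 2 \left(-203\right)\right) \left(-2 - 203\right)} = 10728 \cdot \frac{1}{7316} + \frac{\left(-155\right) 30}{\left(-3 - 406\right) \left(-205\right)} = \frac{2682}{1829} - \frac{4650}{\left(-409\right) \left(-205\right)} = \frac{2682}{1829} - \frac{4650}{83845} = \frac{2682}{1829} - \frac{930}{16769} = \frac{43273488}{30670501}$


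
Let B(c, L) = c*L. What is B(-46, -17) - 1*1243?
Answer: -461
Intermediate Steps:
B(c, L) = L*c
B(-46, -17) - 1*1243 = -17*(-46) - 1*1243 = 782 - 1243 = -461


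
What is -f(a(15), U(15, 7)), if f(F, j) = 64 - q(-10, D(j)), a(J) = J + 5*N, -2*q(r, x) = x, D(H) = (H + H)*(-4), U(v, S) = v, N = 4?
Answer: -4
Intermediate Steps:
D(H) = -8*H (D(H) = (2*H)*(-4) = -8*H)
q(r, x) = -x/2
a(J) = 20 + J (a(J) = J + 5*4 = J + 20 = 20 + J)
f(F, j) = 64 - 4*j (f(F, j) = 64 - (-1)*(-8*j)/2 = 64 - 4*j)
-f(a(15), U(15, 7)) = -(64 - 4*15) = -(64 - 60) = -1*4 = -4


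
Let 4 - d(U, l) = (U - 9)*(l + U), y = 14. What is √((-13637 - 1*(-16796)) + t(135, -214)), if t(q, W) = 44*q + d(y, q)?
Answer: √8358 ≈ 91.422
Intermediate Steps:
d(U, l) = 4 - (-9 + U)*(U + l) (d(U, l) = 4 - (U - 9)*(l + U) = 4 - (-9 + U)*(U + l))
t(q, W) = -66 + 39*q (t(q, W) = 44*q + (4 - 1*14² + 9*14 + 9*q - 1*14*q) = 44*q + (4 - 1*196 + 126 + 9*q - 14*q) = 44*q + (4 - 196 + 126 + 9*q - 14*q) = 44*q + (-66 - 5*q) = -66 + 39*q)
√((-13637 - 1*(-16796)) + t(135, -214)) = √((-13637 - 1*(-16796)) + (-66 + 39*135)) = √((-13637 + 16796) + (-66 + 5265)) = √(3159 + 5199) = √8358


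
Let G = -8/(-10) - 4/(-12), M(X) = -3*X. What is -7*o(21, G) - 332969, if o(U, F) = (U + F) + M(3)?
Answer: -4995914/15 ≈ -3.3306e+5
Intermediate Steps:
G = 17/15 (G = -8*(-1/10) - 4*(-1/12) = 4/5 + 1/3 = 17/15 ≈ 1.1333)
o(U, F) = -9 + F + U (o(U, F) = (U + F) - 3*3 = (F + U) - 9 = -9 + F + U)
-7*o(21, G) - 332969 = -7*(-9 + 17/15 + 21) - 332969 = -7*197/15 - 332969 = -1379/15 - 332969 = -4995914/15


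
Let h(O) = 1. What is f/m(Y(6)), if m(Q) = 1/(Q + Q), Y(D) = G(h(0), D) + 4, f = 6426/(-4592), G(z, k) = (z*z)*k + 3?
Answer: -5967/164 ≈ -36.384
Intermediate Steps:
G(z, k) = 3 + k*z² (G(z, k) = z²*k + 3 = k*z² + 3 = 3 + k*z²)
f = -459/328 (f = 6426*(-1/4592) = -459/328 ≈ -1.3994)
Y(D) = 7 + D (Y(D) = (3 + D*1²) + 4 = (3 + D*1) + 4 = (3 + D) + 4 = 7 + D)
m(Q) = 1/(2*Q)
f/m(Y(6)) = -459/(328*(1/(2*(7 + 6)))) = -459/(328*((½)/13)) = -459/(328*((½)*(1/13))) = -459/(328*1/26) = -459/328*26 = -5967/164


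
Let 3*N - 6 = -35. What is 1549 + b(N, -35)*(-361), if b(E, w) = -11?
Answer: 5520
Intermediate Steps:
N = -29/3 (N = 2 + (1/3)*(-35) = 2 - 35/3 = -29/3 ≈ -9.6667)
1549 + b(N, -35)*(-361) = 1549 - 11*(-361) = 1549 + 3971 = 5520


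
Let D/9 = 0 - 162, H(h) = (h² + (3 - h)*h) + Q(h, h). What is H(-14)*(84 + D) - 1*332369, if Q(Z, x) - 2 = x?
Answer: -258173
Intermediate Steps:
Q(Z, x) = 2 + x
H(h) = 2 + h + h² + h*(3 - h) (H(h) = (h² + (3 - h)*h) + (2 + h) = (h² + h*(3 - h)) + (2 + h) = 2 + h + h² + h*(3 - h))
D = -1458 (D = 9*(0 - 162) = 9*(-162) = -1458)
H(-14)*(84 + D) - 1*332369 = (2 + 4*(-14))*(84 - 1458) - 1*332369 = (2 - 56)*(-1374) - 332369 = -54*(-1374) - 332369 = 74196 - 332369 = -258173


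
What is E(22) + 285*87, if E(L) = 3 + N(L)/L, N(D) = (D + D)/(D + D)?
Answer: 545557/22 ≈ 24798.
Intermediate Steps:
N(D) = 1 (N(D) = (2*D)/((2*D)) = (2*D)*(1/(2*D)) = 1)
E(L) = 3 + 1/L
E(22) + 285*87 = (3 + 1/22) + 285*87 = (3 + 1/22) + 24795 = 67/22 + 24795 = 545557/22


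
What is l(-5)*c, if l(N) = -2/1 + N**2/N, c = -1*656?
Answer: 4592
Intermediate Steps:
c = -656
l(N) = -2 + N (l(N) = -2*1 + N = -2 + N)
l(-5)*c = (-2 - 5)*(-656) = -7*(-656) = 4592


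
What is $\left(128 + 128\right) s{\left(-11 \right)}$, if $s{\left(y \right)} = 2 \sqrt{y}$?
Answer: $512 i \sqrt{11} \approx 1698.1 i$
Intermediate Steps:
$\left(128 + 128\right) s{\left(-11 \right)} = \left(128 + 128\right) 2 \sqrt{-11} = 256 \cdot 2 i \sqrt{11} = 512 i \sqrt{11}$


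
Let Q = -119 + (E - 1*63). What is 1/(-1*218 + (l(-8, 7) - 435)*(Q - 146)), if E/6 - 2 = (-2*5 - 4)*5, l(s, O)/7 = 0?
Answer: 1/319942 ≈ 3.1256e-6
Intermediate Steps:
l(s, O) = 0 (l(s, O) = 7*0 = 0)
E = -408 (E = 12 + 6*((-2*5 - 4)*5) = 12 + 6*((-10 - 4)*5) = 12 + 6*(-14*5) = 12 + 6*(-70) = 12 - 420 = -408)
Q = -590 (Q = -119 + (-408 - 1*63) = -119 + (-408 - 63) = -119 - 471 = -590)
1/(-1*218 + (l(-8, 7) - 435)*(Q - 146)) = 1/(-1*218 + (0 - 435)*(-590 - 146)) = 1/(-218 - 435*(-736)) = 1/(-218 + 320160) = 1/319942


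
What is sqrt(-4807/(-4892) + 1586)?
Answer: sqrt(9494783737)/2446 ≈ 39.837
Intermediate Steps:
sqrt(-4807/(-4892) + 1586) = sqrt(-4807*(-1/4892) + 1586) = sqrt(4807/4892 + 1586) = sqrt(7763519/4892) = sqrt(9494783737)/2446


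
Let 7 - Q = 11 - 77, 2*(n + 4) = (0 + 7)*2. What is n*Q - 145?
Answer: 74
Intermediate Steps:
n = 3 (n = -4 + ((0 + 7)*2)/2 = -4 + (7*2)/2 = -4 + (½)*14 = -4 + 7 = 3)
Q = 73 (Q = 7 - (11 - 77) = 7 - 1*(-66) = 7 + 66 = 73)
n*Q - 145 = 3*73 - 145 = 219 - 145 = 74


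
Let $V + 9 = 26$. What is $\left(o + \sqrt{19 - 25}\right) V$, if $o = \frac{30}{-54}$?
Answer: $- \frac{85}{9} + 17 i \sqrt{6} \approx -9.4444 + 41.641 i$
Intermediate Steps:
$o = - \frac{5}{9}$ ($o = 30 \left(- \frac{1}{54}\right) = - \frac{5}{9} \approx -0.55556$)
$V = 17$ ($V = -9 + 26 = 17$)
$\left(o + \sqrt{19 - 25}\right) V = \left(- \frac{5}{9} + \sqrt{19 - 25}\right) 17 = \left(- \frac{5}{9} + \sqrt{-6}\right) 17 = \left(- \frac{5}{9} + i \sqrt{6}\right) 17 = - \frac{85}{9} + 17 i \sqrt{6}$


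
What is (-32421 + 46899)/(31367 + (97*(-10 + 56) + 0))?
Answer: 4826/11943 ≈ 0.40409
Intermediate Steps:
(-32421 + 46899)/(31367 + (97*(-10 + 56) + 0)) = 14478/(31367 + (97*46 + 0)) = 14478/(31367 + (4462 + 0)) = 14478/(31367 + 4462) = 14478/35829 = 14478*(1/35829) = 4826/11943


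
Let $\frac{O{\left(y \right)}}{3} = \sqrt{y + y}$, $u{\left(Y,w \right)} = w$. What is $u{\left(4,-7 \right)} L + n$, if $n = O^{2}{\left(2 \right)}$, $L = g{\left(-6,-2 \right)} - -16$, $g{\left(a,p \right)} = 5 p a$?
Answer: $-496$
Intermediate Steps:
$g{\left(a,p \right)} = 5 a p$
$L = 76$ ($L = 5 \left(-6\right) \left(-2\right) - -16 = 60 + 16 = 76$)
$O{\left(y \right)} = 3 \sqrt{2} \sqrt{y}$ ($O{\left(y \right)} = 3 \sqrt{y + y} = 3 \sqrt{2 y} = 3 \sqrt{2} \sqrt{y}$)
$n = 36$ ($n = \left(3 \sqrt{2} \sqrt{2}\right)^{2} = 6^{2} = 36$)
$u{\left(4,-7 \right)} L + n = \left(-7\right) 76 + 36 = -532 + 36 = -496$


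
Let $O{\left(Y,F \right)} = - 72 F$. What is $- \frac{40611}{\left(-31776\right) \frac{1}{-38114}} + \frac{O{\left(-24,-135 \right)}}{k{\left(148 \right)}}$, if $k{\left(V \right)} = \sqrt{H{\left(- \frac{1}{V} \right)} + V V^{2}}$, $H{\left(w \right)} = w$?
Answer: $- \frac{257974609}{5296} + \frac{1296 \sqrt{362286795}}{4569383} \approx -48706.0$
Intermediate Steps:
$k{\left(V \right)} = \sqrt{V^{3} - \frac{1}{V}}$ ($k{\left(V \right)} = \sqrt{- \frac{1}{V} + V V^{2}} = \sqrt{- \frac{1}{V} + V^{3}} = \sqrt{V^{3} - \frac{1}{V}}$)
$- \frac{40611}{\left(-31776\right) \frac{1}{-38114}} + \frac{O{\left(-24,-135 \right)}}{k{\left(148 \right)}} = - \frac{40611}{\left(-31776\right) \frac{1}{-38114}} + \frac{\left(-72\right) \left(-135\right)}{\sqrt{\frac{-1 + 148^{4}}{148}}} = - \frac{40611}{\left(-31776\right) \left(- \frac{1}{38114}\right)} + \frac{9720}{\sqrt{\frac{-1 + 479785216}{148}}} = - \frac{40611}{\frac{15888}{19057}} + \frac{9720}{\sqrt{\frac{1}{148} \cdot 479785215}} = \left(-40611\right) \frac{19057}{15888} + \frac{9720}{\sqrt{\frac{479785215}{148}}} = - \frac{257974609}{5296} + \frac{9720}{\frac{7}{74} \sqrt{362286795}} = - \frac{257974609}{5296} + 9720 \frac{2 \sqrt{362286795}}{68540745} = - \frac{257974609}{5296} + \frac{1296 \sqrt{362286795}}{4569383}$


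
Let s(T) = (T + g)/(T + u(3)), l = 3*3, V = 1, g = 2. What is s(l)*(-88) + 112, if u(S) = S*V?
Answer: 94/3 ≈ 31.333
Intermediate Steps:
u(S) = S (u(S) = S*1 = S)
l = 9
s(T) = (2 + T)/(3 + T) (s(T) = (T + 2)/(T + 3) = (2 + T)/(3 + T))
s(l)*(-88) + 112 = ((2 + 9)/(3 + 9))*(-88) + 112 = (11/12)*(-88) + 112 = -242/3 + 112 = 94/3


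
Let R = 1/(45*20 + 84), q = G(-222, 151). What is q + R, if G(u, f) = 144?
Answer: 141697/984 ≈ 144.00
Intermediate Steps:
q = 144
R = 1/984 (R = 1/(900 + 84) = 1/984 ≈ 0.0010163)
q + R = 144 + 1/984 = 141697/984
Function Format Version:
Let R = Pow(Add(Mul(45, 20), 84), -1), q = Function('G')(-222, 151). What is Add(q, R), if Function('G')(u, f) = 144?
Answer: Rational(141697, 984) ≈ 144.00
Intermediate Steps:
q = 144
R = Rational(1, 984) (R = Pow(Add(900, 84), -1) = Pow(984, -1) = Rational(1, 984) ≈ 0.0010163)
Add(q, R) = Add(144, Rational(1, 984)) = Rational(141697, 984)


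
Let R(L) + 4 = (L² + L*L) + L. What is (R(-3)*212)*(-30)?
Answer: -69960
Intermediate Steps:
R(L) = -4 + L + 2*L² (R(L) = -4 + ((L² + L*L) + L) = -4 + ((L² + L²) + L) = -4 + (2*L² + L) = -4 + (L + 2*L²) = -4 + L + 2*L²)
(R(-3)*212)*(-30) = ((-4 - 3 + 2*(-3)²)*212)*(-30) = ((-4 - 3 + 2*9)*212)*(-30) = ((-4 - 3 + 18)*212)*(-30) = (11*212)*(-30) = 2332*(-30) = -69960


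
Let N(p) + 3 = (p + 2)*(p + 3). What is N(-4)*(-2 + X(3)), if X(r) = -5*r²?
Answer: 47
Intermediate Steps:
N(p) = -3 + (2 + p)*(3 + p) (N(p) = -3 + (p + 2)*(p + 3) = -3 + (2 + p)*(3 + p))
N(-4)*(-2 + X(3)) = (3 + (-4)² + 5*(-4))*(-2 - 5*3²) = (3 + 16 - 20)*(-2 - 5*9) = -(-2 - 45) = -1*(-47) = 47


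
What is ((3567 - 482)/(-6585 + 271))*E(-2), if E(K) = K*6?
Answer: 18510/3157 ≈ 5.8632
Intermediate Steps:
E(K) = 6*K
((3567 - 482)/(-6585 + 271))*E(-2) = ((3567 - 482)/(-6585 + 271))*(6*(-2)) = (3085/(-6314))*(-12) = (3085*(-1/6314))*(-12) = -3085/6314*(-12) = 18510/3157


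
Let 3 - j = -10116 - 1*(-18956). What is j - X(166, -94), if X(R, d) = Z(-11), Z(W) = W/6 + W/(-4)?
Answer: -106055/12 ≈ -8837.9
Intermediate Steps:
Z(W) = -W/12 (Z(W) = W*(1/6) + W*(-1/4) = W/6 - W/4 = -W/12)
X(R, d) = 11/12 (X(R, d) = -1/12*(-11) = 11/12)
j = -8837 (j = 3 - (-10116 - 1*(-18956)) = 3 - (-10116 + 18956) = 3 - 1*8840 = 3 - 8840 = -8837)
j - X(166, -94) = -8837 - 1*11/12 = -8837 - 11/12 = -106055/12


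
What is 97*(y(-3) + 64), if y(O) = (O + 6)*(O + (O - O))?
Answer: 5335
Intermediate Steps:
y(O) = O*(6 + O) (y(O) = (6 + O)*(O + 0) = (6 + O)*O = O*(6 + O))
97*(y(-3) + 64) = 97*(-3*(6 - 3) + 64) = 97*(-3*3 + 64) = 97*(-9 + 64) = 97*55 = 5335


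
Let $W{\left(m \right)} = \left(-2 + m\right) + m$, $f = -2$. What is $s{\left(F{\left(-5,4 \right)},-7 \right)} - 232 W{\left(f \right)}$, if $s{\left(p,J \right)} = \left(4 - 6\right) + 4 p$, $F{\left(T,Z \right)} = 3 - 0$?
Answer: $1402$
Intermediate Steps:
$F{\left(T,Z \right)} = 3$ ($F{\left(T,Z \right)} = 3 + 0 = 3$)
$s{\left(p,J \right)} = -2 + 4 p$ ($s{\left(p,J \right)} = \left(4 - 6\right) + 4 p = -2 + 4 p$)
$W{\left(m \right)} = -2 + 2 m$
$s{\left(F{\left(-5,4 \right)},-7 \right)} - 232 W{\left(f \right)} = \left(-2 + 4 \cdot 3\right) - 232 \left(-2 + 2 \left(-2\right)\right) = \left(-2 + 12\right) - 232 \left(-2 - 4\right) = 10 - -1392 = 10 + 1392 = 1402$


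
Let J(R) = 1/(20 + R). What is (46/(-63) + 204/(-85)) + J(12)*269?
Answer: 53183/10080 ≈ 5.2761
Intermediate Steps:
(46/(-63) + 204/(-85)) + J(12)*269 = (46/(-63) + 204/(-85)) + 269/(20 + 12) = (46*(-1/63) + 204*(-1/85)) + 269/32 = (-46/63 - 12/5) + (1/32)*269 = -986/315 + 269/32 = 53183/10080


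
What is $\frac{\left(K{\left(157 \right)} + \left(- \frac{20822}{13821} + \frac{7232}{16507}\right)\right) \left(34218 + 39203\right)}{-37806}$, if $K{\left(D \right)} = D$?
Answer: $- \frac{153643093029661}{507363740946} \approx -302.83$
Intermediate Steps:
$\frac{\left(K{\left(157 \right)} + \left(- \frac{20822}{13821} + \frac{7232}{16507}\right)\right) \left(34218 + 39203\right)}{-37806} = \frac{\left(157 + \left(- \frac{20822}{13821} + \frac{7232}{16507}\right)\right) \left(34218 + 39203\right)}{-37806} = \left(157 + \left(\left(-20822\right) \frac{1}{13821} + 7232 \cdot \frac{1}{16507}\right)\right) 73421 \left(- \frac{1}{37806}\right) = \left(157 + \left(- \frac{20822}{13821} + \frac{7232}{16507}\right)\right) 73421 \left(- \frac{1}{37806}\right) = \left(157 - \frac{14338546}{13420191}\right) 73421 \left(- \frac{1}{37806}\right) = \frac{2092631441}{13420191} \cdot 73421 \left(- \frac{1}{37806}\right) = \frac{153643093029661}{13420191} \left(- \frac{1}{37806}\right) = - \frac{153643093029661}{507363740946}$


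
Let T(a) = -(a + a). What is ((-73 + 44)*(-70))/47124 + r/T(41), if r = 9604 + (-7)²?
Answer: -8120027/69003 ≈ -117.68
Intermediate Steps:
T(a) = -2*a
r = 9653 (r = 9604 + 49 = 9653)
((-73 + 44)*(-70))/47124 + r/T(41) = ((-73 + 44)*(-70))/47124 + 9653/((-2*41)) = -29*(-70)*(1/47124) + 9653/(-82) = 2030*(1/47124) + 9653*(-1/82) = 145/3366 - 9653/82 = -8120027/69003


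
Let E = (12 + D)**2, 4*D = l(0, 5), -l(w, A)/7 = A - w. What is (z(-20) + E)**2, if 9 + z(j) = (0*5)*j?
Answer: 625/256 ≈ 2.4414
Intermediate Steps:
l(w, A) = -7*A + 7*w (l(w, A) = -7*(A - w) = -7*A + 7*w)
D = -35/4 (D = (-7*5 + 7*0)/4 = (-35 + 0)/4 = (1/4)*(-35) = -35/4 ≈ -8.7500)
z(j) = -9 (z(j) = -9 + (0*5)*j = -9 + 0*j = -9 + 0 = -9)
E = 169/16 (E = (12 - 35/4)**2 = (13/4)**2 = 169/16 ≈ 10.563)
(z(-20) + E)**2 = (-9 + 169/16)**2 = (25/16)**2 = 625/256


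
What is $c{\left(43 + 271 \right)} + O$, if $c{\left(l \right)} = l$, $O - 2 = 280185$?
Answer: $280501$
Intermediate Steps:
$O = 280187$ ($O = 2 + 280185 = 280187$)
$c{\left(43 + 271 \right)} + O = \left(43 + 271\right) + 280187 = 314 + 280187 = 280501$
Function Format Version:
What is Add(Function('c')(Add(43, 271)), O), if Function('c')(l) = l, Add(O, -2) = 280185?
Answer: 280501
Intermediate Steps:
O = 280187 (O = Add(2, 280185) = 280187)
Add(Function('c')(Add(43, 271)), O) = Add(Add(43, 271), 280187) = Add(314, 280187) = 280501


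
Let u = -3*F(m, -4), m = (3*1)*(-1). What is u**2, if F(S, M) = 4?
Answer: 144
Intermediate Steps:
m = -3 (m = 3*(-1) = -3)
u = -12 (u = -3*4 = -12)
u**2 = (-12)**2 = 144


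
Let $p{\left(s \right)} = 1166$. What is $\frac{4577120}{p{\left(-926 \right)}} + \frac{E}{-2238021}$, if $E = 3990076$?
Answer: $\frac{5119519125452}{1304766243} \approx 3923.7$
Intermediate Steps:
$\frac{4577120}{p{\left(-926 \right)}} + \frac{E}{-2238021} = \frac{4577120}{1166} + \frac{3990076}{-2238021} = 4577120 \cdot \frac{1}{1166} + 3990076 \left(- \frac{1}{2238021}\right) = \frac{2288560}{583} - \frac{3990076}{2238021} = \frac{5119519125452}{1304766243}$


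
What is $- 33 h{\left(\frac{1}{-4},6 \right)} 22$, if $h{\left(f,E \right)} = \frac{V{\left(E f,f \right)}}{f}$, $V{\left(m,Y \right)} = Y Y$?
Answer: $\frac{363}{2} \approx 181.5$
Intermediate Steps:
$V{\left(m,Y \right)} = Y^{2}$
$h{\left(f,E \right)} = f$ ($h{\left(f,E \right)} = \frac{f^{2}}{f} = f$)
$- 33 h{\left(\frac{1}{-4},6 \right)} 22 = - \frac{33}{-4} \cdot 22 = \left(-33\right) \left(- \frac{1}{4}\right) 22 = \frac{33}{4} \cdot 22 = \frac{363}{2}$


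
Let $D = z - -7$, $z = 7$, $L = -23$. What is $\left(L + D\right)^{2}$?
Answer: $81$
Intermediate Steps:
$D = 14$ ($D = 7 - -7 = 7 + 7 = 14$)
$\left(L + D\right)^{2} = \left(-23 + 14\right)^{2} = \left(-9\right)^{2} = 81$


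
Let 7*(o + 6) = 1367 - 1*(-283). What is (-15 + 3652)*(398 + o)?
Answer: 15980978/7 ≈ 2.2830e+6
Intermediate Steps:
o = 1608/7 (o = -6 + (1367 - 1*(-283))/7 = -6 + (1367 + 283)/7 = -6 + (⅐)*1650 = -6 + 1650/7 = 1608/7 ≈ 229.71)
(-15 + 3652)*(398 + o) = (-15 + 3652)*(398 + 1608/7) = 3637*(4394/7) = 15980978/7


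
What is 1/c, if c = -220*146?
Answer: -1/32120 ≈ -3.1133e-5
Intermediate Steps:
c = -32120
1/c = 1/(-32120) = -1/32120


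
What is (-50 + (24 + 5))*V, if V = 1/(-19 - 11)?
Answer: 7/10 ≈ 0.70000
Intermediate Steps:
V = -1/30 (V = 1/(-30) = -1/30 ≈ -0.033333)
(-50 + (24 + 5))*V = (-50 + (24 + 5))*(-1/30) = (-50 + 29)*(-1/30) = -21*(-1/30) = 7/10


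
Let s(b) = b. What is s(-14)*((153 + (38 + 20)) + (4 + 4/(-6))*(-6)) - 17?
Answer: -2691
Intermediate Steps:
s(-14)*((153 + (38 + 20)) + (4 + 4/(-6))*(-6)) - 17 = -14*((153 + (38 + 20)) + (4 + 4/(-6))*(-6)) - 17 = -14*((153 + 58) + (4 + 4*(-1/6))*(-6)) - 17 = -14*(211 + (4 - 2/3)*(-6)) - 17 = -14*(211 + (10/3)*(-6)) - 17 = -14*(211 - 20) - 17 = -14*191 - 17 = -2674 - 17 = -2691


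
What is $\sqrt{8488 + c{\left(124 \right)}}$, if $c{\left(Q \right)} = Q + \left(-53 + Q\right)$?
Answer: $\sqrt{8683} \approx 93.183$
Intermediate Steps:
$c{\left(Q \right)} = -53 + 2 Q$
$\sqrt{8488 + c{\left(124 \right)}} = \sqrt{8488 + \left(-53 + 2 \cdot 124\right)} = \sqrt{8488 + \left(-53 + 248\right)} = \sqrt{8488 + 195} = \sqrt{8683}$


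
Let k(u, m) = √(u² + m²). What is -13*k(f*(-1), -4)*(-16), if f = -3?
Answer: 1040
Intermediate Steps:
k(u, m) = √(m² + u²)
-13*k(f*(-1), -4)*(-16) = -13*√((-4)² + (-3*(-1))²)*(-16) = -13*√(16 + 3²)*(-16) = -13*√(16 + 9)*(-16) = -13*√25*(-16) = -13*5*(-16) = -65*(-16) = 1040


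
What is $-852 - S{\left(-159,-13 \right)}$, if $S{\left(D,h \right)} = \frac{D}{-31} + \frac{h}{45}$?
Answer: $- \frac{1195292}{1395} \approx -856.84$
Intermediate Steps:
$S{\left(D,h \right)} = - \frac{D}{31} + \frac{h}{45}$ ($S{\left(D,h \right)} = D \left(- \frac{1}{31}\right) + h \frac{1}{45} = - \frac{D}{31} + \frac{h}{45}$)
$-852 - S{\left(-159,-13 \right)} = -852 - \left(\left(- \frac{1}{31}\right) \left(-159\right) + \frac{1}{45} \left(-13\right)\right) = -852 - \left(\frac{159}{31} - \frac{13}{45}\right) = -852 - \frac{6752}{1395} = - \frac{1195292}{1395}$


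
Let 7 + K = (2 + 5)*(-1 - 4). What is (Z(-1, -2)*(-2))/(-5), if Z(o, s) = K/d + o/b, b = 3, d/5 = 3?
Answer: -94/75 ≈ -1.2533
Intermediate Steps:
d = 15 (d = 5*3 = 15)
K = -42 (K = -7 + (2 + 5)*(-1 - 4) = -7 + 7*(-5) = -7 - 35 = -42)
Z(o, s) = -14/5 + o/3 (Z(o, s) = -42/15 + o/3 = -42*1/15 + o*(⅓) = -14/5 + o/3)
(Z(-1, -2)*(-2))/(-5) = ((-14/5 + (⅓)*(-1))*(-2))/(-5) = ((-14/5 - ⅓)*(-2))*(-⅕) = -47/15*(-2)*(-⅕) = (94/15)*(-⅕) = -94/75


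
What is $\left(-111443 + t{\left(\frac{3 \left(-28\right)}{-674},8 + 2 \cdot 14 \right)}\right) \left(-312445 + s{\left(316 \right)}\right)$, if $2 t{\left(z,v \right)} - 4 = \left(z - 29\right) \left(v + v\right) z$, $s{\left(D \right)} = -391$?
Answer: $\frac{3963931254096036}{113569} \approx 3.4903 \cdot 10^{10}$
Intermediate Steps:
$t{\left(z,v \right)} = 2 + v z \left(-29 + z\right)$ ($t{\left(z,v \right)} = 2 + \frac{\left(z - 29\right) \left(v + v\right) z}{2} = 2 + \frac{\left(-29 + z\right) 2 v z}{2} = 2 + \frac{2 v \left(-29 + z\right) z}{2} = 2 + \frac{2 v z \left(-29 + z\right)}{2} = 2 + v z \left(-29 + z\right)$)
$\left(-111443 + t{\left(\frac{3 \left(-28\right)}{-674},8 + 2 \cdot 14 \right)}\right) \left(-312445 + s{\left(316 \right)}\right) = \left(-111443 + \left(2 + \left(8 + 2 \cdot 14\right) \left(\frac{3 \left(-28\right)}{-674}\right)^{2} - 29 \left(8 + 2 \cdot 14\right) \frac{3 \left(-28\right)}{-674}\right)\right) \left(-312445 - 391\right) = \left(-111443 + \left(2 + \left(8 + 28\right) \left(\left(-84\right) \left(- \frac{1}{674}\right)\right)^{2} - 29 \left(8 + 28\right) \left(\left(-84\right) \left(- \frac{1}{674}\right)\right)\right)\right) \left(-312836\right) = \left(-111443 + \left(2 + 36 \left(\frac{42}{337}\right)^{2} - 1044 \cdot \frac{42}{337}\right)\right) \left(-312836\right) = \left(-111443 + \left(2 + 36 \cdot \frac{1764}{113569} - \frac{43848}{337}\right)\right) \left(-312836\right) = \left(-111443 + \left(2 + \frac{63504}{113569} - \frac{43848}{337}\right)\right) \left(-312836\right) = \left(-111443 - \frac{14486134}{113569}\right) \left(-312836\right) = \left(- \frac{12670956201}{113569}\right) \left(-312836\right) = \frac{3963931254096036}{113569}$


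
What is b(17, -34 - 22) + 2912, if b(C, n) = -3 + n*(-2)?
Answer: 3021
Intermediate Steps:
b(C, n) = -3 - 2*n
b(17, -34 - 22) + 2912 = (-3 - 2*(-34 - 22)) + 2912 = (-3 - 2*(-56)) + 2912 = (-3 + 112) + 2912 = 109 + 2912 = 3021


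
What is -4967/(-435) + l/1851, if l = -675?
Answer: 2966764/268395 ≈ 11.054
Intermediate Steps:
-4967/(-435) + l/1851 = -4967/(-435) - 675/1851 = -4967*(-1/435) - 675*1/1851 = 4967/435 - 225/617 = 2966764/268395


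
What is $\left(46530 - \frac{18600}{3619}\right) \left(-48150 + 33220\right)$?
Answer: $- \frac{2513815907100}{3619} \approx -6.9462 \cdot 10^{8}$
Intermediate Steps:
$\left(46530 - \frac{18600}{3619}\right) \left(-48150 + 33220\right) = \left(46530 - \frac{18600}{3619}\right) \left(-14930\right) = \frac{168373470}{3619} \left(-14930\right) = - \frac{2513815907100}{3619}$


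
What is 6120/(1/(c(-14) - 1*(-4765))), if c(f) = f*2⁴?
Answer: 27790920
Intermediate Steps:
c(f) = 16*f (c(f) = f*16 = 16*f)
6120/(1/(c(-14) - 1*(-4765))) = 6120/(1/(16*(-14) - 1*(-4765))) = 6120/(1/(-224 + 4765)) = 6120/(1/4541) = 6120*4541 = 27790920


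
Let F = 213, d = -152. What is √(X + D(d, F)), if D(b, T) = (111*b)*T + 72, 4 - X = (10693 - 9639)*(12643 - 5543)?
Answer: 2*I*√2769265 ≈ 3328.2*I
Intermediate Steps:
X = -7483396 (X = 4 - (10693 - 9639)*(12643 - 5543) = 4 - 1054*7100 = 4 - 1*7483400 = 4 - 7483400 = -7483396)
D(b, T) = 72 + 111*T*b (D(b, T) = 111*T*b + 72 = 72 + 111*T*b)
√(X + D(d, F)) = √(-7483396 + (72 + 111*213*(-152))) = √(-7483396 + (72 - 3593736)) = √(-7483396 - 3593664) = √(-11077060) = 2*I*√2769265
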